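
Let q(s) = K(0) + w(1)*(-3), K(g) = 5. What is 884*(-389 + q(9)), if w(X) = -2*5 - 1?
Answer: -310284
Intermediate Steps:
w(X) = -11 (w(X) = -10 - 1 = -11)
q(s) = 38 (q(s) = 5 - 11*(-3) = 5 + 33 = 38)
884*(-389 + q(9)) = 884*(-389 + 38) = 884*(-351) = -310284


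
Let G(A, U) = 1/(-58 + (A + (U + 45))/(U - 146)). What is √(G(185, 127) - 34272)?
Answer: I*√72954182953/1459 ≈ 185.13*I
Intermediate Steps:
G(A, U) = 1/(-58 + (45 + A + U)/(-146 + U)) (G(A, U) = 1/(-58 + (A + (45 + U))/(-146 + U)) = 1/(-58 + (45 + A + U)/(-146 + U)))
√(G(185, 127) - 34272) = √((-146 + 127)/(8513 + 185 - 57*127) - 34272) = √(-19/(8513 + 185 - 7239) - 34272) = √(-19/1459 - 34272) = √(-50002867/1459) = I*√72954182953/1459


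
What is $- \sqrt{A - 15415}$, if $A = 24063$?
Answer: $- 2 \sqrt{2162} \approx -92.995$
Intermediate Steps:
$- \sqrt{A - 15415} = - \sqrt{24063 - 15415} = - \sqrt{8648} = - 2 \sqrt{2162}$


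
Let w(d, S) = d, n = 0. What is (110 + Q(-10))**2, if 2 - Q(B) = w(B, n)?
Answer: 14884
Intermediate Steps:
Q(B) = 2 - B
(110 + Q(-10))**2 = (110 + (2 - 1*(-10)))**2 = (110 + (2 + 10))**2 = (110 + 12)**2 = 122**2 = 14884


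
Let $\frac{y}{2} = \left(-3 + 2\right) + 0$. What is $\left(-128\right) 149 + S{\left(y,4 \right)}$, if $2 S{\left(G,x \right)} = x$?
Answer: $-19070$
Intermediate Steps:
$y = -2$ ($y = 2 \left(\left(-3 + 2\right) + 0\right) = 2 \left(-1 + 0\right) = 2 \left(-1\right) = -2$)
$S{\left(G,x \right)} = \frac{x}{2}$
$\left(-128\right) 149 + S{\left(y,4 \right)} = \left(-128\right) 149 + \frac{1}{2} \cdot 4 = -19072 + 2 = -19070$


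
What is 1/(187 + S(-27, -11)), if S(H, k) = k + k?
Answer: 1/165 ≈ 0.0060606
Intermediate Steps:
S(H, k) = 2*k
1/(187 + S(-27, -11)) = 1/(187 + 2*(-11)) = 1/(187 - 22) = 1/165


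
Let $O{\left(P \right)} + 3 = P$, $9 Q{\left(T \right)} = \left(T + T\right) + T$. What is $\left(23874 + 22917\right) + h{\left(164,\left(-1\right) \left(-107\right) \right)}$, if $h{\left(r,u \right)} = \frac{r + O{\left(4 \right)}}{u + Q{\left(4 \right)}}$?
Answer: $\frac{3041514}{65} \approx 46793.0$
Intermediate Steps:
$Q{\left(T \right)} = \frac{T}{3}$ ($Q{\left(T \right)} = \frac{\left(T + T\right) + T}{9} = \frac{2 T + T}{9} = \frac{3 T}{9} = \frac{T}{3}$)
$O{\left(P \right)} = -3 + P$
$h{\left(r,u \right)} = \frac{1 + r}{\frac{4}{3} + u}$ ($h{\left(r,u \right)} = \frac{r + \left(-3 + 4\right)}{u + \frac{1}{3} \cdot 4} = \frac{r + 1}{u + \frac{4}{3}} = \frac{1 + r}{\frac{4}{3} + u}$)
$\left(23874 + 22917\right) + h{\left(164,\left(-1\right) \left(-107\right) \right)} = \left(23874 + 22917\right) + \frac{3 \left(1 + 164\right)}{4 + 3 \left(\left(-1\right) \left(-107\right)\right)} = 46791 + 3 \frac{1}{4 + 3 \cdot 107} \cdot 165 = 46791 + 3 \frac{1}{4 + 321} \cdot 165 = 46791 + 3 \cdot \frac{1}{325} \cdot 165 = 46791 + \frac{99}{65} = \frac{3041514}{65}$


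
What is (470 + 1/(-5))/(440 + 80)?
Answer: 2349/2600 ≈ 0.90346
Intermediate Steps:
(470 + 1/(-5))/(440 + 80) = (470 - 1/5)/520 = (2349/5)*(1/520) = 2349/2600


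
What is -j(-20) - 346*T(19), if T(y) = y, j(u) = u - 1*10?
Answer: -6544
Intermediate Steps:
j(u) = -10 + u (j(u) = u - 10 = -10 + u)
-j(-20) - 346*T(19) = -(-10 - 20) - 346*19 = -1*(-30) - 6574 = 30 - 6574 = -6544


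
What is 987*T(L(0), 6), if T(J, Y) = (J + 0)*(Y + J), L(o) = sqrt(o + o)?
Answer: 0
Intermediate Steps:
L(o) = sqrt(2)*sqrt(o) (L(o) = sqrt(2*o) = sqrt(2)*sqrt(o))
T(J, Y) = J*(J + Y)
987*T(L(0), 6) = 987*((sqrt(2)*sqrt(0))*(sqrt(2)*sqrt(0) + 6)) = 987*((sqrt(2)*0)*(sqrt(2)*0 + 6)) = 987*(0*(0 + 6)) = 987*(0*6) = 987*0 = 0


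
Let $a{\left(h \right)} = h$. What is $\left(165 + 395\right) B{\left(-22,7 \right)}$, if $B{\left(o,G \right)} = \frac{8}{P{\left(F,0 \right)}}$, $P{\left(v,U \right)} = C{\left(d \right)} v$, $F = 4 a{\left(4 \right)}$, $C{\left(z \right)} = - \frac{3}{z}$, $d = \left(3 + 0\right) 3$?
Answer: $-840$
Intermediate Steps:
$d = 9$ ($d = 3 \cdot 3 = 9$)
$F = 16$ ($F = 4 \cdot 4 = 16$)
$P{\left(v,U \right)} = - \frac{v}{3}$ ($P{\left(v,U \right)} = - \frac{3}{9} v = \left(-3\right) \frac{1}{9} v = - \frac{v}{3}$)
$B{\left(o,G \right)} = - \frac{3}{2}$ ($B{\left(o,G \right)} = \frac{8}{\left(- \frac{1}{3}\right) 16} = \frac{8}{- \frac{16}{3}} = 8 \left(- \frac{3}{16}\right) = - \frac{3}{2}$)
$\left(165 + 395\right) B{\left(-22,7 \right)} = \left(165 + 395\right) \left(- \frac{3}{2}\right) = 560 \left(- \frac{3}{2}\right) = -840$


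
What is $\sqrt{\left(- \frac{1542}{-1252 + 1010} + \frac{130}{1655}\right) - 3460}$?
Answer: $\frac{i \sqrt{45783295403}}{3641} \approx 58.767 i$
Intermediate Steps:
$\sqrt{\left(- \frac{1542}{-1252 + 1010} + \frac{130}{1655}\right) - 3460} = \sqrt{\left(- \frac{1542}{-242} + 130 \cdot \frac{1}{1655}\right) - 3460} = \sqrt{\left(\left(-1542\right) \left(- \frac{1}{242}\right) + \frac{26}{331}\right) - 3460} = \sqrt{\left(\frac{771}{121} + \frac{26}{331}\right) - 3460} = \sqrt{\frac{258347}{40051} - 3460} = \sqrt{- \frac{138318113}{40051}} = \frac{i \sqrt{45783295403}}{3641}$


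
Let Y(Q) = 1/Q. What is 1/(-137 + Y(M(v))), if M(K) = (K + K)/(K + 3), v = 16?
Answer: -32/4365 ≈ -0.0073310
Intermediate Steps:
M(K) = 2*K/(3 + K) (M(K) = (2*K)/(3 + K) = 2*K/(3 + K))
1/(-137 + Y(M(v))) = 1/(-137 + 1/(2*16/(3 + 16))) = 1/(-137 + 1/(2*16/19)) = 1/(-137 + 1/(2*16*(1/19))) = 1/(-137 + 1/(32/19)) = 1/(-137 + 19/32) = 1/(-4365/32) = -32/4365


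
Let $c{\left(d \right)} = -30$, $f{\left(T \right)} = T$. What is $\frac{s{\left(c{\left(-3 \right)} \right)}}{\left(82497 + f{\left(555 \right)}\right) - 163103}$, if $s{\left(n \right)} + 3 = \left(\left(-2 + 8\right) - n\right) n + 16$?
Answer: $\frac{1067}{80051} \approx 0.013329$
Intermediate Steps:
$s{\left(n \right)} = 13 + n \left(6 - n\right)$ ($s{\left(n \right)} = -3 + \left(\left(\left(-2 + 8\right) - n\right) n + 16\right) = -3 + \left(\left(6 - n\right) n + 16\right) = -3 + \left(n \left(6 - n\right) + 16\right) = -3 + \left(16 + n \left(6 - n\right)\right) = 13 + n \left(6 - n\right)$)
$\frac{s{\left(c{\left(-3 \right)} \right)}}{\left(82497 + f{\left(555 \right)}\right) - 163103} = \frac{13 - \left(-30\right)^{2} + 6 \left(-30\right)}{\left(82497 + 555\right) - 163103} = \frac{13 - 900 - 180}{83052 - 163103} = \frac{13 - 900 - 180}{-80051} = \left(-1067\right) \left(- \frac{1}{80051}\right) = \frac{1067}{80051}$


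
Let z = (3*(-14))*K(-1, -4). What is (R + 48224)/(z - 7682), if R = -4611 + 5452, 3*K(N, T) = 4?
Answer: -49065/7738 ≈ -6.3408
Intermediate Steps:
K(N, T) = 4/3 (K(N, T) = (⅓)*4 = 4/3)
R = 841
z = -56 (z = (3*(-14))*(4/3) = -42*4/3 = -56)
(R + 48224)/(z - 7682) = (841 + 48224)/(-56 - 7682) = 49065/(-7738) = 49065*(-1/7738) = -49065/7738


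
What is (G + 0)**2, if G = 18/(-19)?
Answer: 324/361 ≈ 0.89751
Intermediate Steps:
G = -18/19 (G = 18*(-1/19) = -18/19 ≈ -0.94737)
(G + 0)**2 = (-18/19 + 0)**2 = (-18/19)**2 = 324/361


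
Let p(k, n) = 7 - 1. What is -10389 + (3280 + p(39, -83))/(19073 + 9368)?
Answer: -295470263/28441 ≈ -10389.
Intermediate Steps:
p(k, n) = 6
-10389 + (3280 + p(39, -83))/(19073 + 9368) = -10389 + (3280 + 6)/(19073 + 9368) = -10389 + 3286/28441 = -295470263/28441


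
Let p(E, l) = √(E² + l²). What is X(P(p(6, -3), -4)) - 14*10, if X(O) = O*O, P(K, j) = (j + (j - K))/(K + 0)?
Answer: -6191/45 + 16*√5/15 ≈ -135.19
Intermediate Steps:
P(K, j) = (-K + 2*j)/K
X(O) = O²
X(P(p(6, -3), -4)) - 14*10 = ((-√(6² + (-3)²) + 2*(-4))/(√(6² + (-3)²)))² - 14*10 = ((-√(36 + 9) - 8)/(√(36 + 9)))² - 1*140 = ((-√45 - 8)/(√45))² - 140 = ((-3*√5 - 8)/((3*√5)))² - 140 = ((√5/15)*(-3*√5 - 8))² - 140 = ((√5/15)*(-8 - 3*√5))² - 140 = (√5*(-8 - 3*√5)/15)² - 140 = (-8 - 3*√5)²/45 - 140 = -140 + (-8 - 3*√5)²/45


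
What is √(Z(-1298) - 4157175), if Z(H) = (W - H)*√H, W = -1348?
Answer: 5*√(-166287 - 2*I*√1298) ≈ 0.44175 - 2038.9*I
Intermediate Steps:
Z(H) = √H*(-1348 - H) (Z(H) = (-1348 - H)*√H = √H*(-1348 - H))
√(Z(-1298) - 4157175) = √(√(-1298)*(-1348 - 1*(-1298)) - 4157175) = √((I*√1298)*(-1348 + 1298) - 4157175) = √((I*√1298)*(-50) - 4157175) = √(-50*I*√1298 - 4157175) = √(-4157175 - 50*I*√1298)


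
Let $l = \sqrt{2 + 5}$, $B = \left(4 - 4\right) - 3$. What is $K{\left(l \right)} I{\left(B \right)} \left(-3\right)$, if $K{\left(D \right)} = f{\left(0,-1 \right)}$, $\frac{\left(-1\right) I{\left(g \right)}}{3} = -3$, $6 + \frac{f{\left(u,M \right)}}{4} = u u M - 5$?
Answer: $1188$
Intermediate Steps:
$f{\left(u,M \right)} = -44 + 4 M u^{2}$ ($f{\left(u,M \right)} = -24 + 4 \left(u u M - 5\right) = -24 + 4 \left(u^{2} M - 5\right) = -24 + 4 \left(M u^{2} - 5\right) = -24 + 4 \left(-5 + M u^{2}\right) = -24 + \left(-20 + 4 M u^{2}\right) = -44 + 4 M u^{2}$)
$B = -3$ ($B = 0 - 3 = -3$)
$l = \sqrt{7} \approx 2.6458$
$I{\left(g \right)} = 9$ ($I{\left(g \right)} = \left(-3\right) \left(-3\right) = 9$)
$K{\left(D \right)} = -44$ ($K{\left(D \right)} = -44 + 4 \left(-1\right) 0^{2} = -44 + 4 \left(-1\right) 0 = -44 + 0 = -44$)
$K{\left(l \right)} I{\left(B \right)} \left(-3\right) = \left(-44\right) 9 \left(-3\right) = \left(-396\right) \left(-3\right) = 1188$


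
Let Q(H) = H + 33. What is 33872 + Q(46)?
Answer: 33951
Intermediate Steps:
Q(H) = 33 + H
33872 + Q(46) = 33872 + (33 + 46) = 33872 + 79 = 33951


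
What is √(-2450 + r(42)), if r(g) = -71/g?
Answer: 11*I*√35742/42 ≈ 49.515*I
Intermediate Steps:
√(-2450 + r(42)) = √(-2450 - 71/42) = √(-102971/42) = 11*I*√35742/42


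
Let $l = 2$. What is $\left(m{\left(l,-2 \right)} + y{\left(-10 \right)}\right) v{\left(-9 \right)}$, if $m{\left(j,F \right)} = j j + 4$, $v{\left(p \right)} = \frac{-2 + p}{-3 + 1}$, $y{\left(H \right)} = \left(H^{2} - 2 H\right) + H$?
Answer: $649$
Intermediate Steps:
$y{\left(H \right)} = H^{2} - H$
$v{\left(p \right)} = 1 - \frac{p}{2}$ ($v{\left(p \right)} = \frac{-2 + p}{-2} = \left(-2 + p\right) \left(- \frac{1}{2}\right) = 1 - \frac{p}{2}$)
$m{\left(j,F \right)} = 4 + j^{2}$ ($m{\left(j,F \right)} = j^{2} + 4 = 4 + j^{2}$)
$\left(m{\left(l,-2 \right)} + y{\left(-10 \right)}\right) v{\left(-9 \right)} = \left(\left(4 + 2^{2}\right) - 10 \left(-1 - 10\right)\right) \left(1 - - \frac{9}{2}\right) = \left(\left(4 + 4\right) - -110\right) \left(1 + \frac{9}{2}\right) = \left(8 + 110\right) \frac{11}{2} = 118 \cdot \frac{11}{2} = 649$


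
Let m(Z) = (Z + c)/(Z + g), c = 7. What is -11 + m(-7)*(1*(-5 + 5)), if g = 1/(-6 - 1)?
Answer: -11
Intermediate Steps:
g = -⅐ (g = 1/(-7) = -⅐ ≈ -0.14286)
m(Z) = (7 + Z)/(-⅐ + Z) (m(Z) = (Z + 7)/(Z - ⅐) = (7 + Z)/(-⅐ + Z))
-11 + m(-7)*(1*(-5 + 5)) = -11 + (7*(7 - 7)/(-1 + 7*(-7)))*(1*(-5 + 5)) = -11 + (7*0/(-1 - 49))*(1*0) = -11 + (7*0/(-50))*0 = -11 + (7*(-1/50)*0)*0 = -11 + 0*0 = -11 + 0 = -11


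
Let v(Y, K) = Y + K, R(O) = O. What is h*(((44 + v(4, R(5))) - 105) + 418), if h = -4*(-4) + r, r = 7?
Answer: 8418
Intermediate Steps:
v(Y, K) = K + Y
h = 23 (h = -4*(-4) + 7 = 16 + 7 = 23)
h*(((44 + v(4, R(5))) - 105) + 418) = 23*(((44 + (5 + 4)) - 105) + 418) = 23*(((44 + 9) - 105) + 418) = 23*((53 - 105) + 418) = 23*(-52 + 418) = 23*366 = 8418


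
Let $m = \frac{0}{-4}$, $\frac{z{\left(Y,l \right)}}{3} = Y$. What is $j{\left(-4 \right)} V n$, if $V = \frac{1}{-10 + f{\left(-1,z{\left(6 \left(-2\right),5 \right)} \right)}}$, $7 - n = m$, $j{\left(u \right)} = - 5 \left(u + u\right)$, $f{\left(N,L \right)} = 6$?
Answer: $-70$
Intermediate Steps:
$z{\left(Y,l \right)} = 3 Y$
$m = 0$ ($m = 0 \left(- \frac{1}{4}\right) = 0$)
$j{\left(u \right)} = - 10 u$ ($j{\left(u \right)} = - 5 \cdot 2 u = - 10 u$)
$n = 7$ ($n = 7 - 0 = 7 + 0 = 7$)
$V = - \frac{1}{4}$ ($V = \frac{1}{-10 + 6} = \frac{1}{-4} = - \frac{1}{4} \approx -0.25$)
$j{\left(-4 \right)} V n = \left(-10\right) \left(-4\right) \left(- \frac{1}{4}\right) 7 = 40 \left(- \frac{1}{4}\right) 7 = \left(-10\right) 7 = -70$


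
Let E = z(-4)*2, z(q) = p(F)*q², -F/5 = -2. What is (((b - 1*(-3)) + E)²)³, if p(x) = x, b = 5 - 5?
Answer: 1135573198803289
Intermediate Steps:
F = 10 (F = -5*(-2) = 10)
b = 0
z(q) = 10*q²
E = 320 (E = (10*(-4)²)*2 = (10*16)*2 = 160*2 = 320)
(((b - 1*(-3)) + E)²)³ = (((0 - 1*(-3)) + 320)²)³ = (((0 + 3) + 320)²)³ = ((3 + 320)²)³ = (323²)³ = 104329³ = 1135573198803289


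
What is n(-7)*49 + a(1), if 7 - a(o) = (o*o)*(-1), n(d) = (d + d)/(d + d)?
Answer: 57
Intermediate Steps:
n(d) = 1 (n(d) = (2*d)/((2*d)) = (2*d)*(1/(2*d)) = 1)
a(o) = 7 + o² (a(o) = 7 - o*o*(-1) = 7 - o²*(-1) = 7 - (-1)*o² = 7 + o²)
n(-7)*49 + a(1) = 1*49 + (7 + 1²) = 49 + (7 + 1) = 49 + 8 = 57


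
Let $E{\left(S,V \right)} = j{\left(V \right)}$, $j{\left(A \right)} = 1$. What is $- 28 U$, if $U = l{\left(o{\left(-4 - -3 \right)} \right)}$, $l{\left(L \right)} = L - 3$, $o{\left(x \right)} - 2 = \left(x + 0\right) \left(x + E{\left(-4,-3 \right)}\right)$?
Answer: $28$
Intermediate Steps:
$E{\left(S,V \right)} = 1$
$o{\left(x \right)} = 2 + x \left(1 + x\right)$ ($o{\left(x \right)} = 2 + \left(x + 0\right) \left(x + 1\right) = 2 + x \left(1 + x\right)$)
$l{\left(L \right)} = -3 + L$
$U = -1$ ($U = -3 + \left(2 - 1 + \left(-4 - -3\right)^{2}\right) = -3 + \left(2 + \left(-4 + 3\right) + \left(-4 + 3\right)^{2}\right) = -3 + \left(2 - 1 + \left(-1\right)^{2}\right) = -3 + \left(2 - 1 + 1\right) = -3 + 2 = -1$)
$- 28 U = \left(-28\right) \left(-1\right) = 28$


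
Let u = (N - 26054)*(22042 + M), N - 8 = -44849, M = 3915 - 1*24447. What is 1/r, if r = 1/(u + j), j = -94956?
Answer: -107146406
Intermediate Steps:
M = -20532 (M = 3915 - 24447 = -20532)
N = -44841 (N = 8 - 44849 = -44841)
u = -107051450 (u = (-44841 - 26054)*(22042 - 20532) = -70895*1510 = -107051450)
r = -1/107146406 (r = 1/(-107051450 - 94956) = 1/(-107146406) = -1/107146406 ≈ -9.3330e-9)
1/r = 1/(-1/107146406) = -107146406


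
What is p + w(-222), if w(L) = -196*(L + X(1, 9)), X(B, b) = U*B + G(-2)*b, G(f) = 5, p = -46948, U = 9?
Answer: -14020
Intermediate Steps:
X(B, b) = 5*b + 9*B (X(B, b) = 9*B + 5*b = 5*b + 9*B)
w(L) = -10584 - 196*L (w(L) = -196*(L + (5*9 + 9*1)) = -196*(L + (45 + 9)) = -196*(L + 54) = -196*(54 + L) = -10584 - 196*L)
p + w(-222) = -46948 + (-10584 - 196*(-222)) = -46948 + (-10584 + 43512) = -46948 + 32928 = -14020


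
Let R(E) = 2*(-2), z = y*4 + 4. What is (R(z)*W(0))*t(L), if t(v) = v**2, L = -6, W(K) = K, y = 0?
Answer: 0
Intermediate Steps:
z = 4 (z = 0*4 + 4 = 0 + 4 = 4)
R(E) = -4
(R(z)*W(0))*t(L) = -4*0*(-6)**2 = 0*36 = 0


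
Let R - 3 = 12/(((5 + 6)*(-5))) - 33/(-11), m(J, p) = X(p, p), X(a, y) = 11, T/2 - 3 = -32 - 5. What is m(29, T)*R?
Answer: 318/5 ≈ 63.600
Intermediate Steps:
T = -68 (T = 6 + 2*(-32 - 5) = 6 + 2*(-37) = 6 - 74 = -68)
m(J, p) = 11
R = 318/55 (R = 3 + (12/(((5 + 6)*(-5))) - 33/(-11)) = 3 + (12/((11*(-5))) - 33*(-1/11)) = 3 + (12/(-55) + 3) = 3 + (12*(-1/55) + 3) = 3 + (-12/55 + 3) = 3 + 153/55 = 318/55 ≈ 5.7818)
m(29, T)*R = 11*(318/55) = 318/5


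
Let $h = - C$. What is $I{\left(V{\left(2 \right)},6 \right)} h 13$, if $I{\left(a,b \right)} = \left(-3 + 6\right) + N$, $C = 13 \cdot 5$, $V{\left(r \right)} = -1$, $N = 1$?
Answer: $-3380$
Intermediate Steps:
$C = 65$
$I{\left(a,b \right)} = 4$ ($I{\left(a,b \right)} = \left(-3 + 6\right) + 1 = 3 + 1 = 4$)
$h = -65$ ($h = \left(-1\right) 65 = -65$)
$I{\left(V{\left(2 \right)},6 \right)} h 13 = 4 \left(-65\right) 13 = \left(-260\right) 13 = -3380$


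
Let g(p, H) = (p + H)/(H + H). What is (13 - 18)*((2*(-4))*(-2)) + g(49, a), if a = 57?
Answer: -4507/57 ≈ -79.070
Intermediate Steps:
g(p, H) = (H + p)/(2*H) (g(p, H) = (H + p)/((2*H)) = (H + p)*(1/(2*H)) = (H + p)/(2*H))
(13 - 18)*((2*(-4))*(-2)) + g(49, a) = (13 - 18)*((2*(-4))*(-2)) + (1/2)*(57 + 49)/57 = -(-40)*(-2) + (1/2)*(1/57)*106 = -5*16 + 53/57 = -80 + 53/57 = -4507/57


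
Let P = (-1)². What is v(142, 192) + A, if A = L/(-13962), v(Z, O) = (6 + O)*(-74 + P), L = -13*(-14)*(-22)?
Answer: -7761644/537 ≈ -14454.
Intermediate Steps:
P = 1
L = -4004 (L = 182*(-22) = -4004)
v(Z, O) = -438 - 73*O (v(Z, O) = (6 + O)*(-74 + 1) = (6 + O)*(-73) = -438 - 73*O)
A = 154/537 (A = -4004/(-13962) = -4004*(-1/13962) = 154/537 ≈ 0.28678)
v(142, 192) + A = (-438 - 73*192) + 154/537 = (-438 - 14016) + 154/537 = -14454 + 154/537 = -7761644/537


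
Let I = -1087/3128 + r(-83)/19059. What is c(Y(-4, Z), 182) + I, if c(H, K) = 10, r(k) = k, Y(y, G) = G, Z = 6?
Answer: 575188763/59616552 ≈ 9.6481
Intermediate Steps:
I = -20976757/59616552 (I = -1087/3128 - 83/19059 = -20976757/59616552 ≈ -0.35186)
c(Y(-4, Z), 182) + I = 10 - 20976757/59616552 = 575188763/59616552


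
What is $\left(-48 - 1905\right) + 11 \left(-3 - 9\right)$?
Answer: $-2085$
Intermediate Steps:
$\left(-48 - 1905\right) + 11 \left(-3 - 9\right) = \left(-48 - 1905\right) + 11 \left(-12\right) = -1953 - 132 = -2085$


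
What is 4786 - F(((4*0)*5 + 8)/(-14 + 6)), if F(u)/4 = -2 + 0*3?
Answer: 4794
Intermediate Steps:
F(u) = -8 (F(u) = 4*(-2 + 0*3) = 4*(-2 + 0) = 4*(-2) = -8)
4786 - F(((4*0)*5 + 8)/(-14 + 6)) = 4786 - 1*(-8) = 4786 + 8 = 4794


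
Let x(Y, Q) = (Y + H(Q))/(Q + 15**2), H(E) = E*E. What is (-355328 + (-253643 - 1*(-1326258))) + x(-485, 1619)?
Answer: 331324476/461 ≈ 7.1871e+5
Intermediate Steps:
H(E) = E**2
x(Y, Q) = (Y + Q**2)/(225 + Q) (x(Y, Q) = (Y + Q**2)/(Q + 15**2) = (Y + Q**2)/(Q + 225) = (Y + Q**2)/(225 + Q))
(-355328 + (-253643 - 1*(-1326258))) + x(-485, 1619) = (-355328 + (-253643 - 1*(-1326258))) + (-485 + 1619**2)/(225 + 1619) = (-355328 + (-253643 + 1326258)) + (-485 + 2621161)/1844 = (-355328 + 1072615) + (1/1844)*2620676 = 717287 + 655169/461 = 331324476/461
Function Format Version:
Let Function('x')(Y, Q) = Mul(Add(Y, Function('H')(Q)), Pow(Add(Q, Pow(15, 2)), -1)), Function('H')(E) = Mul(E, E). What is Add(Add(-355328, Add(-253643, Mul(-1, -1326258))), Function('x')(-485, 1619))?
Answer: Rational(331324476, 461) ≈ 7.1871e+5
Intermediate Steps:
Function('H')(E) = Pow(E, 2)
Function('x')(Y, Q) = Mul(Pow(Add(225, Q), -1), Add(Y, Pow(Q, 2))) (Function('x')(Y, Q) = Mul(Add(Y, Pow(Q, 2)), Pow(Add(Q, Pow(15, 2)), -1)) = Mul(Add(Y, Pow(Q, 2)), Pow(Add(Q, 225), -1)) = Mul(Add(Y, Pow(Q, 2)), Pow(Add(225, Q), -1)) = Mul(Pow(Add(225, Q), -1), Add(Y, Pow(Q, 2))))
Add(Add(-355328, Add(-253643, Mul(-1, -1326258))), Function('x')(-485, 1619)) = Add(Add(-355328, Add(-253643, Mul(-1, -1326258))), Mul(Pow(Add(225, 1619), -1), Add(-485, Pow(1619, 2)))) = Add(Add(-355328, Add(-253643, 1326258)), Mul(Pow(1844, -1), Add(-485, 2621161))) = Add(Add(-355328, 1072615), Mul(Rational(1, 1844), 2620676)) = Add(717287, Rational(655169, 461)) = Rational(331324476, 461)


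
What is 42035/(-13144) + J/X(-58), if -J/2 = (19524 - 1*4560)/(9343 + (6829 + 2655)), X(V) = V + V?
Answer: -788001793/247462088 ≈ -3.1843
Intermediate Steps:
X(V) = 2*V
J = -29928/18827 (J = -2*(19524 - 1*4560)/(9343 + (6829 + 2655)) = -2*(19524 - 4560)/(9343 + 9484) = -29928/18827 ≈ -1.5896)
42035/(-13144) + J/X(-58) = 42035/(-13144) - 29928/(18827*(2*(-58))) = 42035*(-1/13144) - 29928/18827/(-116) = -42035/13144 - 29928/18827*(-1/116) = -42035/13144 + 258/18827 = -788001793/247462088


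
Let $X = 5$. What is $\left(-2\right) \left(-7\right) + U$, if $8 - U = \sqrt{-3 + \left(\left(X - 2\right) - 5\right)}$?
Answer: $22 - i \sqrt{5} \approx 22.0 - 2.2361 i$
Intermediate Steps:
$U = 8 - i \sqrt{5}$ ($U = 8 - \sqrt{-3 + \left(\left(5 - 2\right) - 5\right)} = 8 - \sqrt{-3 + \left(3 - 5\right)} = 8 - \sqrt{-3 - 2} = 8 - \sqrt{-5} = 8 - i \sqrt{5} \approx 8.0 - 2.2361 i$)
$\left(-2\right) \left(-7\right) + U = \left(-2\right) \left(-7\right) + \left(8 - i \sqrt{5}\right) = 14 + \left(8 - i \sqrt{5}\right) = 22 - i \sqrt{5}$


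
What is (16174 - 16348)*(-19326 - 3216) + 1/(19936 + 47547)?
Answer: 264689110765/67483 ≈ 3.9223e+6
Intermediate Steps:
(16174 - 16348)*(-19326 - 3216) + 1/(19936 + 47547) = -174*(-22542) + 1/67483 = 3922308 + 1/67483 = 264689110765/67483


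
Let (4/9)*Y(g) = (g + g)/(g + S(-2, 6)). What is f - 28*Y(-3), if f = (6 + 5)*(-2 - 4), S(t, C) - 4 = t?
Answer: -444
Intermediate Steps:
S(t, C) = 4 + t
Y(g) = 9*g/(2*(2 + g)) (Y(g) = 9*((g + g)/(g + (4 - 2)))/4 = 9*((2*g)/(g + 2))/4 = 9*((2*g)/(2 + g))/4 = 9*(2*g/(2 + g))/4 = 9*g/(2*(2 + g)))
f = -66 (f = 11*(-6) = -66)
f - 28*Y(-3) = -66 - 126*(-3)/(2 - 3) = -66 - 126*(-3)/(-1) = -66 - 126*(-3)*(-1) = -66 - 28*27/2 = -66 - 378 = -444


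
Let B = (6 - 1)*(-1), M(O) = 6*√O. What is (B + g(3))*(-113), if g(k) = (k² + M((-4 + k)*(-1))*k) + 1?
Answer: -2599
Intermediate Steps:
B = -5 (B = 5*(-1) = -5)
g(k) = 1 + k² + 6*k*√(4 - k) (g(k) = (k² + (6*√((-4 + k)*(-1)))*k) + 1 = (k² + (6*√(4 - k))*k) + 1 = (k² + 6*k*√(4 - k)) + 1 = 1 + k² + 6*k*√(4 - k))
(B + g(3))*(-113) = (-5 + (1 + 3² + 6*3*√(4 - 1*3)))*(-113) = (-5 + (1 + 9 + 6*3*√(4 - 3)))*(-113) = (-5 + (1 + 9 + 6*3*√1))*(-113) = (-5 + (1 + 9 + 6*3*1))*(-113) = (-5 + (1 + 9 + 18))*(-113) = (-5 + 28)*(-113) = 23*(-113) = -2599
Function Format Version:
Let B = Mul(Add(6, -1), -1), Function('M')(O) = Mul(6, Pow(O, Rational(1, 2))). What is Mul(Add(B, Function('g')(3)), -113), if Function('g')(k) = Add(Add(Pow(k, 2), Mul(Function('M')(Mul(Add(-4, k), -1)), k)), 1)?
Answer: -2599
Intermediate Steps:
B = -5 (B = Mul(5, -1) = -5)
Function('g')(k) = Add(1, Pow(k, 2), Mul(6, k, Pow(Add(4, Mul(-1, k)), Rational(1, 2)))) (Function('g')(k) = Add(Add(Pow(k, 2), Mul(Mul(6, Pow(Mul(Add(-4, k), -1), Rational(1, 2))), k)), 1) = Add(Add(Pow(k, 2), Mul(Mul(6, Pow(Add(4, Mul(-1, k)), Rational(1, 2))), k)), 1) = Add(Add(Pow(k, 2), Mul(6, k, Pow(Add(4, Mul(-1, k)), Rational(1, 2)))), 1) = Add(1, Pow(k, 2), Mul(6, k, Pow(Add(4, Mul(-1, k)), Rational(1, 2)))))
Mul(Add(B, Function('g')(3)), -113) = Mul(Add(-5, Add(1, Pow(3, 2), Mul(6, 3, Pow(Add(4, Mul(-1, 3)), Rational(1, 2))))), -113) = Mul(Add(-5, Add(1, 9, Mul(6, 3, Pow(Add(4, -3), Rational(1, 2))))), -113) = Mul(Add(-5, Add(1, 9, Mul(6, 3, Pow(1, Rational(1, 2))))), -113) = Mul(Add(-5, Add(1, 9, Mul(6, 3, 1))), -113) = Mul(Add(-5, Add(1, 9, 18)), -113) = Mul(Add(-5, 28), -113) = Mul(23, -113) = -2599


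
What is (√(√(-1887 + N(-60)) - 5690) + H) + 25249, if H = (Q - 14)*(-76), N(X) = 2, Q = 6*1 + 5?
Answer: 25477 + √(-5690 + I*√1885) ≈ 25477.0 + 75.433*I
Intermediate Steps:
Q = 11 (Q = 6 + 5 = 11)
H = 228 (H = (11 - 14)*(-76) = -3*(-76) = 228)
(√(√(-1887 + N(-60)) - 5690) + H) + 25249 = (√(√(-1887 + 2) - 5690) + 228) + 25249 = (√(√(-1885) - 5690) + 228) + 25249 = (√(I*√1885 - 5690) + 228) + 25249 = (√(-5690 + I*√1885) + 228) + 25249 = (228 + √(-5690 + I*√1885)) + 25249 = 25477 + √(-5690 + I*√1885)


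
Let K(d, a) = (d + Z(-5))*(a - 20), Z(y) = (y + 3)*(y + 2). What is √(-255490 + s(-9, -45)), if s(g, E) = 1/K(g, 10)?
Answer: I*√229940970/30 ≈ 505.46*I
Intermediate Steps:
Z(y) = (2 + y)*(3 + y) (Z(y) = (3 + y)*(2 + y) = (2 + y)*(3 + y))
K(d, a) = (-20 + a)*(6 + d) (K(d, a) = (d + (6 + (-5)² + 5*(-5)))*(a - 20) = (d + (6 + 25 - 25))*(-20 + a) = (d + 6)*(-20 + a) = (6 + d)*(-20 + a) = (-20 + a)*(6 + d))
s(g, E) = 1/(-60 - 10*g) (s(g, E) = 1/(-120 - 20*g + 6*10 + 10*g) = 1/(-120 - 20*g + 60 + 10*g) = 1/(-60 - 10*g))
√(-255490 + s(-9, -45)) = √(-255490 - 1/(60 + 10*(-9))) = √(-255490 - 1/(60 - 90)) = √(-255490 - 1/(-30)) = √(-255490 - 1*(-1/30)) = √(-255490 + 1/30) = √(-7664699/30) = I*√229940970/30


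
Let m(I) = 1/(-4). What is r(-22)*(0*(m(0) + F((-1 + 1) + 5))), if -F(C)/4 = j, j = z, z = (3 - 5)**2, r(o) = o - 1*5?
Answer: 0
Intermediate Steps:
r(o) = -5 + o (r(o) = o - 5 = -5 + o)
m(I) = -1/4
z = 4 (z = (-2)**2 = 4)
j = 4
F(C) = -16 (F(C) = -4*4 = -16)
r(-22)*(0*(m(0) + F((-1 + 1) + 5))) = (-5 - 22)*(0*(-1/4 - 16)) = -0*(-65)/4 = -27*0 = 0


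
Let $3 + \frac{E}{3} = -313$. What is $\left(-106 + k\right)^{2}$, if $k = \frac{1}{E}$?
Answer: $\frac{10098039121}{898704} \approx 11236.0$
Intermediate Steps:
$E = -948$ ($E = -9 + 3 \left(-313\right) = -9 - 939 = -948$)
$k = - \frac{1}{948}$ ($k = \frac{1}{-948} = - \frac{1}{948} \approx -0.0010549$)
$\left(-106 + k\right)^{2} = \left(-106 - \frac{1}{948}\right)^{2} = \left(- \frac{100489}{948}\right)^{2} = \frac{10098039121}{898704}$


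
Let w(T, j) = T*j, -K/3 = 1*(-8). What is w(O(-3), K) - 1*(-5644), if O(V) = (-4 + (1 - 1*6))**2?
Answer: 7588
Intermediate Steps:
K = 24 (K = -3*(-8) = 24)
O(V) = 81 (O(V) = (-4 + (1 - 6))**2 = (-4 - 5)**2 = (-9)**2 = 81)
w(O(-3), K) - 1*(-5644) = 81*24 - 1*(-5644) = 1944 + 5644 = 7588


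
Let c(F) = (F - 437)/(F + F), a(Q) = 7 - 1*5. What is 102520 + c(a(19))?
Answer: 409645/4 ≈ 1.0241e+5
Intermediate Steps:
a(Q) = 2 (a(Q) = 7 - 5 = 2)
c(F) = (-437 + F)/(2*F) (c(F) = (-437 + F)/((2*F)) = (-437 + F)*(1/(2*F)) = (-437 + F)/(2*F))
102520 + c(a(19)) = 102520 + (½)*(-437 + 2)/2 = 102520 + (½)*(½)*(-435) = 102520 - 435/4 = 409645/4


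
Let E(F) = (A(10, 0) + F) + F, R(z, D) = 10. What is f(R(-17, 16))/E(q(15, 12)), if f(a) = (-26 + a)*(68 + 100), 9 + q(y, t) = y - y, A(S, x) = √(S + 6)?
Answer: 192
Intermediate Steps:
A(S, x) = √(6 + S)
q(y, t) = -9 (q(y, t) = -9 + (y - y) = -9 + 0 = -9)
f(a) = -4368 + 168*a (f(a) = (-26 + a)*168 = -4368 + 168*a)
E(F) = 4 + 2*F (E(F) = (√(6 + 10) + F) + F = (√16 + F) + F = (4 + F) + F = 4 + 2*F)
f(R(-17, 16))/E(q(15, 12)) = (-4368 + 168*10)/(4 + 2*(-9)) = (-4368 + 1680)/(4 - 18) = -2688/(-14) = -2688*(-1/14) = 192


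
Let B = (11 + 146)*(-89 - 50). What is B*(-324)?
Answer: 7070652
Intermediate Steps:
B = -21823 (B = 157*(-139) = -21823)
B*(-324) = -21823*(-324) = 7070652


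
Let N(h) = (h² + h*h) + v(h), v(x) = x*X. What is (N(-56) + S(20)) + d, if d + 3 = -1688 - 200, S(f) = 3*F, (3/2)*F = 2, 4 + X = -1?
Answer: 4665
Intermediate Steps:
X = -5 (X = -4 - 1 = -5)
v(x) = -5*x (v(x) = x*(-5) = -5*x)
F = 4/3 (F = (⅔)*2 = 4/3 ≈ 1.3333)
N(h) = -5*h + 2*h² (N(h) = (h² + h*h) - 5*h = (h² + h²) - 5*h = 2*h² - 5*h = -5*h + 2*h²)
S(f) = 4 (S(f) = 3*(4/3) = 4)
d = -1891 (d = -3 + (-1688 - 200) = -3 - 1888 = -1891)
(N(-56) + S(20)) + d = (-56*(-5 + 2*(-56)) + 4) - 1891 = (-56*(-5 - 112) + 4) - 1891 = (-56*(-117) + 4) - 1891 = (6552 + 4) - 1891 = 6556 - 1891 = 4665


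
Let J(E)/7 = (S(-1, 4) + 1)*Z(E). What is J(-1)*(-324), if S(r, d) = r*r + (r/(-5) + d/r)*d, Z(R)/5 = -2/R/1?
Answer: 299376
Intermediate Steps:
Z(R) = -10/R (Z(R) = 5*(-2/R/1) = 5*(-2/R*1) = 5*(-2/R) = -10/R)
S(r, d) = r² + d*(-r/5 + d/r) (S(r, d) = r² + (r*(-⅕) + d/r)*d = r² + (-r/5 + d/r)*d = r² + d*(-r/5 + d/r))
J(E) = 924/E (J(E) = 7*((((-1)² + 4²/(-1) - ⅕*4*(-1)) + 1)*(-10/E)) = 7*(((1 + 16*(-1) + ⅘) + 1)*(-10/E)) = 7*(((1 - 16 + ⅘) + 1)*(-10/E)) = 7*((-71/5 + 1)*(-10/E)) = 7*(-(-132)/E) = 7*(132/E) = 924/E)
J(-1)*(-324) = (924/(-1))*(-324) = (924*(-1))*(-324) = -924*(-324) = 299376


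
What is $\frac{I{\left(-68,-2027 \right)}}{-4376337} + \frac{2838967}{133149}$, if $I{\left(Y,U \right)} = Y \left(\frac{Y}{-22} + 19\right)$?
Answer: $\frac{45556413238915}{2136584615781} \approx 21.322$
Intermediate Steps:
$I{\left(Y,U \right)} = Y \left(19 - \frac{Y}{22}\right)$ ($I{\left(Y,U \right)} = Y \left(Y \left(- \frac{1}{22}\right) + 19\right) = Y \left(- \frac{Y}{22} + 19\right) = Y \left(19 - \frac{Y}{22}\right)$)
$\frac{I{\left(-68,-2027 \right)}}{-4376337} + \frac{2838967}{133149} = \frac{\frac{1}{22} \left(-68\right) \left(418 - -68\right)}{-4376337} + \frac{2838967}{133149} = \frac{1}{22} \left(-68\right) \left(418 + 68\right) \left(- \frac{1}{4376337}\right) + 2838967 \cdot \frac{1}{133149} = \frac{1}{22} \left(-68\right) 486 \left(- \frac{1}{4376337}\right) + \frac{2838967}{133149} = \left(- \frac{16524}{11}\right) \left(- \frac{1}{4376337}\right) + \frac{2838967}{133149} = \frac{5508}{16046569} + \frac{2838967}{133149} = \frac{45556413238915}{2136584615781}$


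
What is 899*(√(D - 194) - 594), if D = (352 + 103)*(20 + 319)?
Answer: -534006 + 899*√154051 ≈ -1.8115e+5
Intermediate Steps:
D = 154245 (D = 455*339 = 154245)
899*(√(D - 194) - 594) = 899*(√(154245 - 194) - 594) = 899*(√154051 - 594) = 899*(-594 + √154051) = -534006 + 899*√154051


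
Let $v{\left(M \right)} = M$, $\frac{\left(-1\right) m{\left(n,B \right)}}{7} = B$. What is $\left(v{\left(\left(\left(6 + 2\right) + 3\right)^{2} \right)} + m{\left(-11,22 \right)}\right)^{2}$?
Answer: $1089$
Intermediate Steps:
$m{\left(n,B \right)} = - 7 B$
$\left(v{\left(\left(\left(6 + 2\right) + 3\right)^{2} \right)} + m{\left(-11,22 \right)}\right)^{2} = \left(\left(\left(6 + 2\right) + 3\right)^{2} - 154\right)^{2} = \left(\left(8 + 3\right)^{2} - 154\right)^{2} = \left(11^{2} - 154\right)^{2} = \left(121 - 154\right)^{2} = \left(-33\right)^{2} = 1089$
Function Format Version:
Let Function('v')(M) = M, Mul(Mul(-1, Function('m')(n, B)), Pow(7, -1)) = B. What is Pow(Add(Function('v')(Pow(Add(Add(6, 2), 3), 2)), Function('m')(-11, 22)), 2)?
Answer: 1089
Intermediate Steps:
Function('m')(n, B) = Mul(-7, B)
Pow(Add(Function('v')(Pow(Add(Add(6, 2), 3), 2)), Function('m')(-11, 22)), 2) = Pow(Add(Pow(Add(Add(6, 2), 3), 2), Mul(-7, 22)), 2) = Pow(Add(Pow(Add(8, 3), 2), -154), 2) = Pow(Add(Pow(11, 2), -154), 2) = Pow(Add(121, -154), 2) = Pow(-33, 2) = 1089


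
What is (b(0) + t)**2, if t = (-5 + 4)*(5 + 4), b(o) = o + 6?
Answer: 9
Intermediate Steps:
b(o) = 6 + o
t = -9 (t = -1*9 = -9)
(b(0) + t)**2 = ((6 + 0) - 9)**2 = (6 - 9)**2 = (-3)**2 = 9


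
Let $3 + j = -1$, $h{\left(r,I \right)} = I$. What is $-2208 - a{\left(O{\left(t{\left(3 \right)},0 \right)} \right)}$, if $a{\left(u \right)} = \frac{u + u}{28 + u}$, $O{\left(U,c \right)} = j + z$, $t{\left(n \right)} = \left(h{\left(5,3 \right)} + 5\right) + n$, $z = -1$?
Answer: $- \frac{50774}{23} \approx -2207.6$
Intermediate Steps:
$j = -4$ ($j = -3 - 1 = -4$)
$t{\left(n \right)} = 8 + n$ ($t{\left(n \right)} = \left(3 + 5\right) + n = 8 + n$)
$O{\left(U,c \right)} = -5$ ($O{\left(U,c \right)} = -4 - 1 = -5$)
$a{\left(u \right)} = \frac{2 u}{28 + u}$
$-2208 - a{\left(O{\left(t{\left(3 \right)},0 \right)} \right)} = -2208 - 2 \left(-5\right) \frac{1}{28 - 5} = -2208 - 2 \left(-5\right) \frac{1}{23} = -2208 - - \frac{10}{23} = -2208 + \frac{10}{23} = - \frac{50774}{23}$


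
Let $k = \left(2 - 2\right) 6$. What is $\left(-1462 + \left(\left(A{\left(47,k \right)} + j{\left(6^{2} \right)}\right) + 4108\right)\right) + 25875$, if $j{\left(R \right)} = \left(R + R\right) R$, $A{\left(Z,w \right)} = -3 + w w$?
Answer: $31110$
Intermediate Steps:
$k = 0$ ($k = 0 \cdot 6 = 0$)
$A{\left(Z,w \right)} = -3 + w^{2}$
$j{\left(R \right)} = 2 R^{2}$ ($j{\left(R \right)} = 2 R R = 2 R^{2}$)
$\left(-1462 + \left(\left(A{\left(47,k \right)} + j{\left(6^{2} \right)}\right) + 4108\right)\right) + 25875 = \left(-1462 + \left(\left(\left(-3 + 0^{2}\right) + 2 \left(6^{2}\right)^{2}\right) + 4108\right)\right) + 25875 = \left(-1462 + \left(\left(\left(-3 + 0\right) + 2 \cdot 36^{2}\right) + 4108\right)\right) + 25875 = \left(-1462 + \left(\left(-3 + 2 \cdot 1296\right) + 4108\right)\right) + 25875 = \left(-1462 + \left(\left(-3 + 2592\right) + 4108\right)\right) + 25875 = \left(-1462 + \left(2589 + 4108\right)\right) + 25875 = \left(-1462 + 6697\right) + 25875 = 5235 + 25875 = 31110$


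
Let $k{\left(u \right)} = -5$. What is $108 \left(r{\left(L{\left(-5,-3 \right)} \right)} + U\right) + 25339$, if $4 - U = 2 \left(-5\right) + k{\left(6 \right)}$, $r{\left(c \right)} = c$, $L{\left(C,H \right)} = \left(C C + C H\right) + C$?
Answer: $31171$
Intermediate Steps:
$L{\left(C,H \right)} = C + C^{2} + C H$ ($L{\left(C,H \right)} = \left(C^{2} + C H\right) + C = C + C^{2} + C H$)
$U = 19$ ($U = 4 - \left(2 \left(-5\right) - 5\right) = 4 - \left(-10 - 5\right) = 4 - -15 = 4 + 15 = 19$)
$108 \left(r{\left(L{\left(-5,-3 \right)} \right)} + U\right) + 25339 = 108 \left(- 5 \left(1 - 5 - 3\right) + 19\right) + 25339 = 108 \left(\left(-5\right) \left(-7\right) + 19\right) + 25339 = 108 \left(35 + 19\right) + 25339 = 108 \cdot 54 + 25339 = 5832 + 25339 = 31171$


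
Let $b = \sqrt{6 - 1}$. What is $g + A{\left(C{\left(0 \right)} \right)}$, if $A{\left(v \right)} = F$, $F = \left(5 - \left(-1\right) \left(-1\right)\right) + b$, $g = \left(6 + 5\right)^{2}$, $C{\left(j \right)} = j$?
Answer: $125 + \sqrt{5} \approx 127.24$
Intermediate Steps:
$b = \sqrt{5} \approx 2.2361$
$g = 121$ ($g = 11^{2} = 121$)
$F = 4 + \sqrt{5}$ ($F = \left(5 - \left(-1\right) \left(-1\right)\right) + \sqrt{5} = \left(5 - 1\right) + \sqrt{5} = 4 + \sqrt{5} \approx 6.2361$)
$A{\left(v \right)} = 4 + \sqrt{5}$
$g + A{\left(C{\left(0 \right)} \right)} = 121 + \left(4 + \sqrt{5}\right) = 125 + \sqrt{5}$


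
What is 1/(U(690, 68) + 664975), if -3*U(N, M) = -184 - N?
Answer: 3/1995799 ≈ 1.5032e-6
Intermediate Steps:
U(N, M) = 184/3 + N/3 (U(N, M) = -(-184 - N)/3 = 184/3 + N/3)
1/(U(690, 68) + 664975) = 1/((184/3 + (⅓)*690) + 664975) = 1/((184/3 + 230) + 664975) = 1/(874/3 + 664975) = 1/(1995799/3) = 3/1995799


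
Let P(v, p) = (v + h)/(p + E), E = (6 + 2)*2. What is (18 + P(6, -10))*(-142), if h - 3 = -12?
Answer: -2485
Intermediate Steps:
h = -9 (h = 3 - 12 = -9)
E = 16 (E = 8*2 = 16)
P(v, p) = (-9 + v)/(16 + p) (P(v, p) = (v - 9)/(p + 16) = (-9 + v)/(16 + p))
(18 + P(6, -10))*(-142) = (18 + (-9 + 6)/(16 - 10))*(-142) = (18 - 3/6)*(-142) = (18 + (⅙)*(-3))*(-142) = (18 - ½)*(-142) = (35/2)*(-142) = -2485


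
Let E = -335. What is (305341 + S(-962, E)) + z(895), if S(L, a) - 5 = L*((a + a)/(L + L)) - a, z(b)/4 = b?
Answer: 308926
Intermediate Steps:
z(b) = 4*b
S(L, a) = 5 (S(L, a) = 5 + (L*((a + a)/(L + L)) - a) = 5 + (L*((2*a)/((2*L))) - a) = 5 + (L*((2*a)*(1/(2*L))) - a) = 5 + (L*(a/L) - a) = 5 + (a - a) = 5 + 0 = 5)
(305341 + S(-962, E)) + z(895) = (305341 + 5) + 4*895 = 305346 + 3580 = 308926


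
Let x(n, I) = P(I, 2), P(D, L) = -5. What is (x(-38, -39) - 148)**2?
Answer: 23409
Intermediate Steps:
x(n, I) = -5
(x(-38, -39) - 148)**2 = (-5 - 148)**2 = (-153)**2 = 23409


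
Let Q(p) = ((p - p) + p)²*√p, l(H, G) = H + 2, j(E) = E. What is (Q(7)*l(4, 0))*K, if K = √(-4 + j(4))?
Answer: 0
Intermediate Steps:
l(H, G) = 2 + H
K = 0 (K = √(-4 + 4) = √0 = 0)
Q(p) = p^(5/2) (Q(p) = (0 + p)²*√p = p²*√p = p^(5/2))
(Q(7)*l(4, 0))*K = (7^(5/2)*(2 + 4))*0 = ((49*√7)*6)*0 = (294*√7)*0 = 0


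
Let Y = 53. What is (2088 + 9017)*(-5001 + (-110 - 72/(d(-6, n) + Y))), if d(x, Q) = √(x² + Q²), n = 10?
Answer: -16861732055/297 + 177680*√34/297 ≈ -5.6770e+7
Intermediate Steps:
d(x, Q) = √(Q² + x²)
(2088 + 9017)*(-5001 + (-110 - 72/(d(-6, n) + Y))) = (2088 + 9017)*(-5001 + (-110 - 72/(√(10² + (-6)²) + 53))) = 11105*(-5001 + (-110 - 72/(√(100 + 36) + 53))) = 11105*(-5001 + (-110 - 72/(√136 + 53))) = 11105*(-5001 + (-110 - 72/(2*√34 + 53))) = 11105*(-5001 + (-110 - 72/(53 + 2*√34))) = 11105*(-5111 - 72/(53 + 2*√34)) = -56757655 - 799560/(53 + 2*√34)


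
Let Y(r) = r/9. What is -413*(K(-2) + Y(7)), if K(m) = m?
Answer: 4543/9 ≈ 504.78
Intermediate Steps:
Y(r) = r/9 (Y(r) = r*(⅑) = r/9)
-413*(K(-2) + Y(7)) = -413*(-2 + (⅑)*7) = -413*(-2 + 7/9) = -413*(-11)/9 = -1*(-4543/9) = 4543/9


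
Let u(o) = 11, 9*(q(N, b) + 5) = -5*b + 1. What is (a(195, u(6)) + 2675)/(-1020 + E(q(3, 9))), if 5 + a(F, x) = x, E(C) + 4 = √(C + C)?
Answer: -12354048/4718681 - 8043*I*√178/9437362 ≈ -2.6181 - 0.01137*I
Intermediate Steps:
q(N, b) = -44/9 - 5*b/9 (q(N, b) = -5 + (-5*b + 1)/9 = -5 + (1 - 5*b)/9 = -5 + (⅑ - 5*b/9) = -44/9 - 5*b/9)
E(C) = -4 + √2*√C (E(C) = -4 + √(C + C) = -4 + √(2*C) = -4 + √2*√C)
a(F, x) = -5 + x
(a(195, u(6)) + 2675)/(-1020 + E(q(3, 9))) = ((-5 + 11) + 2675)/(-1020 + (-4 + √2*√(-44/9 - 5/9*9))) = (6 + 2675)/(-1020 + (-4 + √2*√(-44/9 - 5))) = 2681/(-1020 + (-4 + √2*√(-89/9))) = 2681/(-1020 + (-4 + √2*(I*√89/3))) = 2681/(-1020 + (-4 + I*√178/3)) = 2681/(-1024 + I*√178/3)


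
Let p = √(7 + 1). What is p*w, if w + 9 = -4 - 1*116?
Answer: -258*√2 ≈ -364.87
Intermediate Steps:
p = 2*√2 (p = √8 = 2*√2 ≈ 2.8284)
w = -129 (w = -9 + (-4 - 1*116) = -9 + (-4 - 116) = -9 - 120 = -129)
p*w = (2*√2)*(-129) = -258*√2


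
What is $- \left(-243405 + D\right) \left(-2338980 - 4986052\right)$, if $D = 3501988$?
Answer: $23869224749656$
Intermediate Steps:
$- \left(-243405 + D\right) \left(-2338980 - 4986052\right) = - \left(-243405 + 3501988\right) \left(-2338980 - 4986052\right) = - 3258583 \left(-7325032\right) = \left(-1\right) \left(-23869224749656\right) = 23869224749656$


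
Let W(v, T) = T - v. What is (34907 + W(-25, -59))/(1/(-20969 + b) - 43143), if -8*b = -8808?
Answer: -692856764/857165125 ≈ -0.80831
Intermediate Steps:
b = 1101 (b = -⅛*(-8808) = 1101)
(34907 + W(-25, -59))/(1/(-20969 + b) - 43143) = (34907 + (-59 - 1*(-25)))/(1/(-20969 + 1101) - 43143) = (34907 + (-59 + 25))/(1/(-19868) - 43143) = (34907 - 34)/(-1/19868 - 43143) = 34873/(-857165125/19868) = 34873*(-19868/857165125) = -692856764/857165125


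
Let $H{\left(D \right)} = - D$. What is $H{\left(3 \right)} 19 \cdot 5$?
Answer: $-285$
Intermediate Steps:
$H{\left(3 \right)} 19 \cdot 5 = \left(-1\right) 3 \cdot 19 \cdot 5 = \left(-3\right) 95 = -285$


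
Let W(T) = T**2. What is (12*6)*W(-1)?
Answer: 72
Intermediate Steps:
(12*6)*W(-1) = (12*6)*(-1)**2 = 72*1 = 72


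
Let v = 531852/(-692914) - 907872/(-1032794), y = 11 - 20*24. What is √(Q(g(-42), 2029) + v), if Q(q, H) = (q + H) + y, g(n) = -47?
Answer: √988418692816508165883547/25558479347 ≈ 38.899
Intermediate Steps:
y = -469 (y = 11 - 480 = -469)
v = 2849416590/25558479347 (v = 531852*(-1/692914) - 907872*(-1/1032794) = -265926/346457 + 64848/73771 = 2849416590/25558479347 ≈ 0.11149)
Q(q, H) = -469 + H + q (Q(q, H) = (q + H) - 469 = (H + q) - 469 = -469 + H + q)
√(Q(g(-42), 2029) + v) = √((-469 + 2029 - 47) + 2849416590/25558479347) = √(1513 + 2849416590/25558479347) = √(38672828668601/25558479347) = √988418692816508165883547/25558479347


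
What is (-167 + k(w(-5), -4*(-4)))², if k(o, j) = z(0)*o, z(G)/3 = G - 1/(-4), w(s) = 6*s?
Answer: 143641/4 ≈ 35910.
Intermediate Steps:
z(G) = ¾ + 3*G (z(G) = 3*(G - 1/(-4)) = 3*(G - 1*(-¼)) = 3*(G + ¼) = 3*(¼ + G) = ¾ + 3*G)
k(o, j) = 3*o/4 (k(o, j) = (¾ + 3*0)*o = (¾ + 0)*o = 3*o/4)
(-167 + k(w(-5), -4*(-4)))² = (-167 + 3*(6*(-5))/4)² = (-167 + (¾)*(-30))² = (-167 - 45/2)² = (-379/2)² = 143641/4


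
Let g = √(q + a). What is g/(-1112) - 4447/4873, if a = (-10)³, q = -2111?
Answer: -4447/4873 - I*√3111/1112 ≈ -0.91258 - 0.050159*I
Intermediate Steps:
a = -1000
g = I*√3111 (g = √(-2111 - 1000) = √(-3111) = I*√3111 ≈ 55.776*I)
g/(-1112) - 4447/4873 = (I*√3111)/(-1112) - 4447/4873 = (I*√3111)*(-1/1112) - 4447*1/4873 = -I*√3111/1112 - 4447/4873 = -4447/4873 - I*√3111/1112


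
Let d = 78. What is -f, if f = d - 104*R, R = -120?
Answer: -12558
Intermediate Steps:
f = 12558 (f = 78 - 104*(-120) = 78 + 12480 = 12558)
-f = -1*12558 = -12558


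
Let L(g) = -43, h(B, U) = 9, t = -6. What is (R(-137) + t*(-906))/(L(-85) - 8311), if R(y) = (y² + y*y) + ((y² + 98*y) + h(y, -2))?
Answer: -24163/4177 ≈ -5.7848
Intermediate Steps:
R(y) = 9 + 3*y² + 98*y (R(y) = (y² + y*y) + ((y² + 98*y) + 9) = (y² + y²) + (9 + y² + 98*y) = 2*y² + (9 + y² + 98*y) = 9 + 3*y² + 98*y)
(R(-137) + t*(-906))/(L(-85) - 8311) = ((9 + 3*(-137)² + 98*(-137)) - 6*(-906))/(-43 - 8311) = ((9 + 3*18769 - 13426) + 5436)/(-8354) = ((9 + 56307 - 13426) + 5436)*(-1/8354) = (42890 + 5436)*(-1/8354) = 48326*(-1/8354) = -24163/4177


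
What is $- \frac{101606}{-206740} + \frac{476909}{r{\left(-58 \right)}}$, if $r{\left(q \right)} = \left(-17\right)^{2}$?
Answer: $\frac{49312765397}{29873930} \approx 1650.7$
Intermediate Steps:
$r{\left(q \right)} = 289$
$- \frac{101606}{-206740} + \frac{476909}{r{\left(-58 \right)}} = - \frac{101606}{-206740} + \frac{476909}{289} = \left(-101606\right) \left(- \frac{1}{206740}\right) + 476909 \cdot \frac{1}{289} = \frac{50803}{103370} + \frac{476909}{289} = \frac{49312765397}{29873930}$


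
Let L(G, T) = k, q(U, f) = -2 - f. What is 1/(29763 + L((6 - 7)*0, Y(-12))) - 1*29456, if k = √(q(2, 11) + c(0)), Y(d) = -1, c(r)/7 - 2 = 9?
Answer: -876934575/29771 ≈ -29456.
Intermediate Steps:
c(r) = 77 (c(r) = 14 + 7*9 = 14 + 63 = 77)
k = 8 (k = √((-2 - 1*11) + 77) = √((-2 - 11) + 77) = √(-13 + 77) = √64 = 8)
L(G, T) = 8
1/(29763 + L((6 - 7)*0, Y(-12))) - 1*29456 = 1/(29763 + 8) - 1*29456 = 1/29771 - 29456 = -876934575/29771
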